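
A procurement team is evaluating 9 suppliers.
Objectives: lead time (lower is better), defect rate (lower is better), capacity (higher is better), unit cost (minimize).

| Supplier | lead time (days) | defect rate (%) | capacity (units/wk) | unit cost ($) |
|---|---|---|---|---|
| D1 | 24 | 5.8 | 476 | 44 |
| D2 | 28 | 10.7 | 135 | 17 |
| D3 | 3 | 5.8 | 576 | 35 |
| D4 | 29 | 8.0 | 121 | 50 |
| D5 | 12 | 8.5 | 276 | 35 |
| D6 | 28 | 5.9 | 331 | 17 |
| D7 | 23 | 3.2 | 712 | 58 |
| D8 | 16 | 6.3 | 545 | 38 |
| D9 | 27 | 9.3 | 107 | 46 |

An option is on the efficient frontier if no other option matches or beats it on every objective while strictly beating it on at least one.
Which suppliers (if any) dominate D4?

D1: lead time 24≤29, defect rate 5.8≤8.0, capacity 476≥121, unit cost 44≤50 — dominates D4.
D3: lead time 3≤29, defect rate 5.8≤8.0, capacity 576≥121, unit cost 35≤50 — dominates D4.
D6: lead time 28≤29, defect rate 5.9≤8.0, capacity 331≥121, unit cost 17≤50 — dominates D4.
D8: lead time 16≤29, defect rate 6.3≤8.0, capacity 545≥121, unit cost 38≤50 — dominates D4.
Others (D2, D5, D7, D9) are each worse than D4 on at least one objective.

D1, D3, D6, D8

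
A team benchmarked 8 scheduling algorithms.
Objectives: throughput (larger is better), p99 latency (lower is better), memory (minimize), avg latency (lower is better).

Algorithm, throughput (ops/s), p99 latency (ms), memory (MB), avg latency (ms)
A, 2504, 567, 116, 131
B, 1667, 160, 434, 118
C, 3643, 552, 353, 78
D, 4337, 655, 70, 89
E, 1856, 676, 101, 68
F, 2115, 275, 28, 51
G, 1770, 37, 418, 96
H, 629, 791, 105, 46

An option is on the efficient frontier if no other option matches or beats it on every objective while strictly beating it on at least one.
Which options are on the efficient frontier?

A: not dominated.
B: dominated by G (throughput 1770≥1667, p99 latency 37≤160, memory 418≤434, avg latency 96≤118).
C: not dominated.
D: not dominated (best throughput).
E: dominated by F (throughput 2115≥1856, p99 latency 275≤676, memory 28≤101, avg latency 51≤68).
F: not dominated (best memory).
G: not dominated (best p99 latency).
H: not dominated (best avg latency).

A, C, D, F, G, H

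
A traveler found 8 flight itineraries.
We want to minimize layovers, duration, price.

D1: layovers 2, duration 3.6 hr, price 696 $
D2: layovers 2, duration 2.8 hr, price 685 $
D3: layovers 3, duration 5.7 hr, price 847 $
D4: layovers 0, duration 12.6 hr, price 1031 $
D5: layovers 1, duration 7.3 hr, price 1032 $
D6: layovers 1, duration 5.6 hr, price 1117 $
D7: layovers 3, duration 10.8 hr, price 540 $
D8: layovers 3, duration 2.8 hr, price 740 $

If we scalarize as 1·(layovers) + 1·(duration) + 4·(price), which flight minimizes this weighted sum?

D7

D1: 1·2 + 1·3.6 + 4·696 = 2789.6
D2: 1·2 + 1·2.8 + 4·685 = 2744.8
D3: 1·3 + 1·5.7 + 4·847 = 3396.7
D4: 1·0 + 1·12.6 + 4·1031 = 4136.6
D5: 1·1 + 1·7.3 + 4·1032 = 4136.3
D6: 1·1 + 1·5.6 + 4·1117 = 4474.6
D7: 1·3 + 1·10.8 + 4·540 = 2173.8
D8: 1·3 + 1·2.8 + 4·740 = 2965.8
Lowest: D7 at 2173.8.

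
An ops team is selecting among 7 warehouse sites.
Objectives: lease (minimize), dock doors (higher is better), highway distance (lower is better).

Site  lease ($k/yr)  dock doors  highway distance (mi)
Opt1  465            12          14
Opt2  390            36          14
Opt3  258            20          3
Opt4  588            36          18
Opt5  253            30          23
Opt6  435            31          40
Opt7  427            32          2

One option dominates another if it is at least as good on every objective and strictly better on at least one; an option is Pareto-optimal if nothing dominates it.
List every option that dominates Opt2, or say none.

none

Opt1: worse on lease (465 vs 390).
Opt3: worse on dock doors (20 vs 36).
Opt4: worse on lease (588 vs 390).
Opt5: worse on dock doors (30 vs 36).
Opt6: worse on lease (435 vs 390).
Opt7: worse on lease (427 vs 390).
No option dominates Opt2.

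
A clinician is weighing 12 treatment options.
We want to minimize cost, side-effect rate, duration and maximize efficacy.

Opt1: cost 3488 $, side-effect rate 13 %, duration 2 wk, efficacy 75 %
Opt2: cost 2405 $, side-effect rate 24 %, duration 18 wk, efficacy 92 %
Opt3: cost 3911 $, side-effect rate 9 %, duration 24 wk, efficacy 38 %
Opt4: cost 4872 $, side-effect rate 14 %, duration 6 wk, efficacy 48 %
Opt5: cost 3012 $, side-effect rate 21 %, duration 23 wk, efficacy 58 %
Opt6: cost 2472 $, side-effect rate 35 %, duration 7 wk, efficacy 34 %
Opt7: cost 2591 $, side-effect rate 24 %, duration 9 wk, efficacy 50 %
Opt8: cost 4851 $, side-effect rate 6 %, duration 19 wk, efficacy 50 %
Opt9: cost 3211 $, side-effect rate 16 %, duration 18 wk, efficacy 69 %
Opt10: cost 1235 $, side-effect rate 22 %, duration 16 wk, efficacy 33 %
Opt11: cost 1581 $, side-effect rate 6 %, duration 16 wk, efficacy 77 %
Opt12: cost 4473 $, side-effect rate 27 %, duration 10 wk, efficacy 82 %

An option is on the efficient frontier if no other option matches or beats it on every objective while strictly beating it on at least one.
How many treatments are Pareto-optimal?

Opt1: not dominated (best duration).
Opt2: not dominated (best efficacy).
Opt3: dominated by Opt11 (cost 1581≤3911, side-effect rate 6≤9, duration 16≤24, efficacy 77≥38).
Opt4: dominated by Opt1 (cost 3488≤4872, side-effect rate 13≤14, duration 2≤6, efficacy 75≥48).
Opt5: dominated by Opt11 (cost 1581≤3012, side-effect rate 6≤21, duration 16≤23, efficacy 77≥58).
Opt6: not dominated.
Opt7: not dominated.
Opt8: dominated by Opt11 (cost 1581≤4851, side-effect rate 6≤6, duration 16≤19, efficacy 77≥50).
Opt9: dominated by Opt11 (cost 1581≤3211, side-effect rate 6≤16, duration 16≤18, efficacy 77≥69).
Opt10: not dominated (best cost).
Opt11: not dominated.
Opt12: not dominated.
Pareto-optimal: Opt1, Opt2, Opt6, Opt7, Opt10, Opt11, Opt12 → 7.

7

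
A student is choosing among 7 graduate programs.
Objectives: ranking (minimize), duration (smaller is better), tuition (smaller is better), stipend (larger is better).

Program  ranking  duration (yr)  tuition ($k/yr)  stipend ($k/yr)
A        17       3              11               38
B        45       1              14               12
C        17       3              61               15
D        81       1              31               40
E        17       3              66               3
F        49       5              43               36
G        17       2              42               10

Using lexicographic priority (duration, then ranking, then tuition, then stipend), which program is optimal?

B

First minimize duration: best is 1, kept {B, D}.
Then minimize ranking: best is 45, kept {B}.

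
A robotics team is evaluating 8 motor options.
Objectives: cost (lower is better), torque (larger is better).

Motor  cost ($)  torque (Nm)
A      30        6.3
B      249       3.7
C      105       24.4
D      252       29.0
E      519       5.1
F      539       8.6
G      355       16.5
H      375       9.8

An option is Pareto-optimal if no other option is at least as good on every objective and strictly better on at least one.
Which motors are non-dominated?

A: not dominated (best cost).
B: dominated by A (cost 30≤249, torque 6.3≥3.7).
C: not dominated.
D: not dominated (best torque).
E: dominated by A (cost 30≤519, torque 6.3≥5.1).
F: dominated by C (cost 105≤539, torque 24.4≥8.6).
G: dominated by C (cost 105≤355, torque 24.4≥16.5).
H: dominated by C (cost 105≤375, torque 24.4≥9.8).

A, C, D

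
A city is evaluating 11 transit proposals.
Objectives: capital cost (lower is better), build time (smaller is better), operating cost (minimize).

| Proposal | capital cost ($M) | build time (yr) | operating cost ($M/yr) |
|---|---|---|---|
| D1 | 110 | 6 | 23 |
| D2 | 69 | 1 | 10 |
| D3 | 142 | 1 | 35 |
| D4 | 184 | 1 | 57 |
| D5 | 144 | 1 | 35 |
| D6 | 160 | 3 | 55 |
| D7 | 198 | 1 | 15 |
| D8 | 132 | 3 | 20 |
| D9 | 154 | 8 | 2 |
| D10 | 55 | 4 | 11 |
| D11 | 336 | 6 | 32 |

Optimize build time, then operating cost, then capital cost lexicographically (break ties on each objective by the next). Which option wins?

D2

First minimize build time: best is 1, kept {D2, D3, D4, D5, D7}.
Then minimize operating cost: best is 10, kept {D2}.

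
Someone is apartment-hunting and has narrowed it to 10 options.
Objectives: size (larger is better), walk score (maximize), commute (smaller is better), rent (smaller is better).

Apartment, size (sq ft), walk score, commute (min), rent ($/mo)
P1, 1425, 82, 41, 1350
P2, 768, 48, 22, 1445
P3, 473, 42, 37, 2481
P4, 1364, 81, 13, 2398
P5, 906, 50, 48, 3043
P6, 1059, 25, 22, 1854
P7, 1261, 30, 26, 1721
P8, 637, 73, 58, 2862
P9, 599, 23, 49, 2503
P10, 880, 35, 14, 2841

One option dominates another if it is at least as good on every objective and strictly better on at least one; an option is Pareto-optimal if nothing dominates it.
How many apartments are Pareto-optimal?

P1: not dominated (best size).
P2: not dominated.
P3: dominated by P2 (size 768≥473, walk score 48≥42, commute 22≤37, rent 1445≤2481).
P4: not dominated (best commute).
P5: dominated by P1 (size 1425≥906, walk score 82≥50, commute 41≤48, rent 1350≤3043).
P6: not dominated.
P7: not dominated.
P8: dominated by P1 (size 1425≥637, walk score 82≥73, commute 41≤58, rent 1350≤2862).
P9: dominated by P1 (size 1425≥599, walk score 82≥23, commute 41≤49, rent 1350≤2503).
P10: dominated by P4 (size 1364≥880, walk score 81≥35, commute 13≤14, rent 2398≤2841).
Pareto-optimal: P1, P2, P4, P6, P7 → 5.

5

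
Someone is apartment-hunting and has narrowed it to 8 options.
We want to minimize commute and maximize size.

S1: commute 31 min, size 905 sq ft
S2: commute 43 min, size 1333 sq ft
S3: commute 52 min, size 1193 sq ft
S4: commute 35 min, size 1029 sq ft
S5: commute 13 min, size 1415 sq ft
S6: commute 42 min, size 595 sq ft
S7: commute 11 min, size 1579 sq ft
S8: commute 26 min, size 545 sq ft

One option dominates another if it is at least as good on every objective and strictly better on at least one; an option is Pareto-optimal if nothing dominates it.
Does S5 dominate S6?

S5 vs S6: commute 13≤42, size 1415≥595 — S5 is at least as good on every objective with at least one strict improvement.

Yes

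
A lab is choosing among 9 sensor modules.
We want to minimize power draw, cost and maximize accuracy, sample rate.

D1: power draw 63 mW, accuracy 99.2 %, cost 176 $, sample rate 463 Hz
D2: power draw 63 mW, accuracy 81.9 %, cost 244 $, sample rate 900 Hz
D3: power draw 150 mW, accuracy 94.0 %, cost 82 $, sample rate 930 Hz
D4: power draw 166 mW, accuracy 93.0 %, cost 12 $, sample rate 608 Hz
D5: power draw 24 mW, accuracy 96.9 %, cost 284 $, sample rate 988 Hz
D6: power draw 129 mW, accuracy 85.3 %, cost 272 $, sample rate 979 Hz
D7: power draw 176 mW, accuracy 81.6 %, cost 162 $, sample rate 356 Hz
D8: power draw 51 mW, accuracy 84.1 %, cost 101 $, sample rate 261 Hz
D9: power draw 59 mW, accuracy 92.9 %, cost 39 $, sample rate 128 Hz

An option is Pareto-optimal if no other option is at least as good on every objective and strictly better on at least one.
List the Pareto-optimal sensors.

D1: not dominated (best accuracy).
D2: not dominated.
D3: not dominated.
D4: not dominated (best cost).
D5: not dominated (best power draw).
D6: not dominated.
D7: dominated by D3 (power draw 150≤176, accuracy 94.0≥81.6, cost 82≤162, sample rate 930≥356).
D8: not dominated.
D9: not dominated.

D1, D2, D3, D4, D5, D6, D8, D9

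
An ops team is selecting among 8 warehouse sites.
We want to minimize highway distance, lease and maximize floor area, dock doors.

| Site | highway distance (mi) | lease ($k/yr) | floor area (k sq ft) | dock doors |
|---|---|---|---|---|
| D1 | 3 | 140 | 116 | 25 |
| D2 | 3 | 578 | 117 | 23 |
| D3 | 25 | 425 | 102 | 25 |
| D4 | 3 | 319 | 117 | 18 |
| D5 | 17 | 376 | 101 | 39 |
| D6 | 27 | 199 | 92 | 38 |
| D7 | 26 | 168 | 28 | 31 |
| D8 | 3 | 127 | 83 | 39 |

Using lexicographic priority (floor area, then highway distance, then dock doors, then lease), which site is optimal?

D2

First maximize floor area: best is 117, kept {D2, D4}.
Then minimize highway distance: best is 3, kept {D2, D4}.
Then maximize dock doors: best is 23, kept {D2}.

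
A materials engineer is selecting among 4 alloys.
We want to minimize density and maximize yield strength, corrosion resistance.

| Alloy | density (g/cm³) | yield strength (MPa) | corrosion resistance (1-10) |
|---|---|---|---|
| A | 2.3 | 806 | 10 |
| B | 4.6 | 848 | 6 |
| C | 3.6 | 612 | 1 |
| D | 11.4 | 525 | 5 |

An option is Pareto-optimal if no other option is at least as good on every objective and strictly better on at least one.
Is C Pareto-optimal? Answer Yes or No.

A vs C: density 2.3≤3.6, yield strength 806≥612, corrosion resistance 10≥1 — A is at least as good on every objective and strictly better on at least one, so A dominates C.

No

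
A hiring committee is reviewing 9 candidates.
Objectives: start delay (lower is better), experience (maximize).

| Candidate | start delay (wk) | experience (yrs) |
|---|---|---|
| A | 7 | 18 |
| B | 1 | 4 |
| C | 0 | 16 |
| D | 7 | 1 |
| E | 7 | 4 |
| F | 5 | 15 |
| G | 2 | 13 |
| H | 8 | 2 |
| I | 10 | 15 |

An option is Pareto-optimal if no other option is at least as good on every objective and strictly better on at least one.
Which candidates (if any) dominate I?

A: start delay 7≤10, experience 18≥15 — dominates I.
C: start delay 0≤10, experience 16≥15 — dominates I.
F: start delay 5≤10, experience 15≥15 — dominates I.
Others (B, D, E, G, H) are each worse than I on at least one objective.

A, C, F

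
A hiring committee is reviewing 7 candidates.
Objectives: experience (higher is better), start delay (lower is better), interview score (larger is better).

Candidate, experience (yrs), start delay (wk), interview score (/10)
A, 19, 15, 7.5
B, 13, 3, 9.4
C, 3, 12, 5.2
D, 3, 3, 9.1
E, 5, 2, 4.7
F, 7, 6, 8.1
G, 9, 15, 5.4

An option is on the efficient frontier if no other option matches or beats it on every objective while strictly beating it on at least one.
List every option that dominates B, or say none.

A: worse on start delay (15 vs 3).
C: worse on experience (3 vs 13).
D: worse on experience (3 vs 13).
E: worse on experience (5 vs 13).
F: worse on experience (7 vs 13).
G: worse on experience (9 vs 13).
No option dominates B.

none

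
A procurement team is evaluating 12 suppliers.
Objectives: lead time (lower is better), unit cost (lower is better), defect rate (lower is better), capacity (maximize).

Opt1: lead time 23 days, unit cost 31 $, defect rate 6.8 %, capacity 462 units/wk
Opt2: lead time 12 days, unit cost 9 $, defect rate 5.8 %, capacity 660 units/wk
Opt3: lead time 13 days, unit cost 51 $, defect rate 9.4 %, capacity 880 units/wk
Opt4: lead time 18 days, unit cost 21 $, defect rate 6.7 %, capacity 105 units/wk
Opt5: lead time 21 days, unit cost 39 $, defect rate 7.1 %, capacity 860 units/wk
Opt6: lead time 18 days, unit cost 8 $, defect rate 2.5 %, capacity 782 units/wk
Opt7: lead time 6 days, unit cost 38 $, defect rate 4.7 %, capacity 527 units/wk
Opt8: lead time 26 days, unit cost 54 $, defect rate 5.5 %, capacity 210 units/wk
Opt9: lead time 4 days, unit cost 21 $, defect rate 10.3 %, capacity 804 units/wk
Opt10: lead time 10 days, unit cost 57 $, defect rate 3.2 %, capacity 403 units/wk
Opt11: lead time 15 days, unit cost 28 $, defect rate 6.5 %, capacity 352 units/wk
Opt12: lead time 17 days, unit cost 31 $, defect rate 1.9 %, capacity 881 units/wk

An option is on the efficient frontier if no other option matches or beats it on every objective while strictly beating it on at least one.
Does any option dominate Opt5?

Opt12 vs Opt5: lead time 17≤21, unit cost 31≤39, defect rate 1.9≤7.1, capacity 881≥860 — Opt12 is at least as good on every objective and strictly better on at least one, so Opt12 dominates Opt5.

Yes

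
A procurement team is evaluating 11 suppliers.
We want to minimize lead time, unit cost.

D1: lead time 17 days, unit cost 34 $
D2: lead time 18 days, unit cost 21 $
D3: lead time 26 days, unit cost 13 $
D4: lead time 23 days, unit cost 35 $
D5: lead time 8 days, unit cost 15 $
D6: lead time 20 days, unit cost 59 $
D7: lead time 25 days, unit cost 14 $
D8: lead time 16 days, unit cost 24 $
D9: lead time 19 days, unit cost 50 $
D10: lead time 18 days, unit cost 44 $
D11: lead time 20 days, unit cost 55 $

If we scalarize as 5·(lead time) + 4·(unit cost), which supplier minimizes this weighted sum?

D1: 5·17 + 4·34 = 221
D2: 5·18 + 4·21 = 174
D3: 5·26 + 4·13 = 182
D4: 5·23 + 4·35 = 255
D5: 5·8 + 4·15 = 100
D6: 5·20 + 4·59 = 336
D7: 5·25 + 4·14 = 181
D8: 5·16 + 4·24 = 176
D9: 5·19 + 4·50 = 295
D10: 5·18 + 4·44 = 266
D11: 5·20 + 4·55 = 320
Lowest: D5 at 100.

D5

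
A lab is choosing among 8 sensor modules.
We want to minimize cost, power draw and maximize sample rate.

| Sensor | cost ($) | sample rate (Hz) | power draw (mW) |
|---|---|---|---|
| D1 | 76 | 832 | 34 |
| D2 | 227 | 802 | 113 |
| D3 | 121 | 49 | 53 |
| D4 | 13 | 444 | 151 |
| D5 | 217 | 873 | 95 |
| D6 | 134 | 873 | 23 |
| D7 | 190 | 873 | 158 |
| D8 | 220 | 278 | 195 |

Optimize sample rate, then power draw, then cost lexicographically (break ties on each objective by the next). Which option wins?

First maximize sample rate: best is 873, kept {D5, D6, D7}.
Then minimize power draw: best is 23, kept {D6}.

D6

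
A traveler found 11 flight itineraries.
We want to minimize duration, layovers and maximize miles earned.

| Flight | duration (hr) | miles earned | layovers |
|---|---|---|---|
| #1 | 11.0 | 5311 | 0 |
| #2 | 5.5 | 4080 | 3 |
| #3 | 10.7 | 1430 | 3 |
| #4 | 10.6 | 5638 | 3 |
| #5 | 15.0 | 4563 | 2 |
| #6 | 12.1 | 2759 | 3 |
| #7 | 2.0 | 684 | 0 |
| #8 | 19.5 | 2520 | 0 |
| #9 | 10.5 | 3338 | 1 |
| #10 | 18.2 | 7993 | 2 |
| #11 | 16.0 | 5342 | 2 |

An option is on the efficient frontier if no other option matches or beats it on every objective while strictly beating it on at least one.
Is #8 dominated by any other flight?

Yes

#1 vs #8: duration 11.0≤19.5, miles earned 5311≥2520, layovers 0≤0 — #1 is at least as good on every objective and strictly better on at least one, so #1 dominates #8.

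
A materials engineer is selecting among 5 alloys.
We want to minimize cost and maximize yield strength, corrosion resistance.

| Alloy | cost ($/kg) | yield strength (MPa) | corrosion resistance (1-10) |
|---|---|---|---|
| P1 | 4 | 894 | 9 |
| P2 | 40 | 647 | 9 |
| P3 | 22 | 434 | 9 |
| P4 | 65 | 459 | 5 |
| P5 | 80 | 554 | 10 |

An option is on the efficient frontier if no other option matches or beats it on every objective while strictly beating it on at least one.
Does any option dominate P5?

No

P1: worse on corrosion resistance (9 vs 10).
P2: worse on corrosion resistance (9 vs 10).
P3: worse on yield strength (434 vs 554).
P4: worse on yield strength (459 vs 554).
No option is at least as good as P5 on every objective and strictly better on one.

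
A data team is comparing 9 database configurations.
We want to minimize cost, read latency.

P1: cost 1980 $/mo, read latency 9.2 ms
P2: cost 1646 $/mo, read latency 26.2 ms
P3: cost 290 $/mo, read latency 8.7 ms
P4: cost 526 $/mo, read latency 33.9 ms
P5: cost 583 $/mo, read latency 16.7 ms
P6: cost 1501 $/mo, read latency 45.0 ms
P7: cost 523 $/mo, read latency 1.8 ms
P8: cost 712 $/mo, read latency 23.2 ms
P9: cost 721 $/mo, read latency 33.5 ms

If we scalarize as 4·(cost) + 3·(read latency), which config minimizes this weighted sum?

P1: 4·1980 + 3·9.2 = 7947.6
P2: 4·1646 + 3·26.2 = 6662.6
P3: 4·290 + 3·8.7 = 1186.1
P4: 4·526 + 3·33.9 = 2205.7
P5: 4·583 + 3·16.7 = 2382.1
P6: 4·1501 + 3·45.0 = 6139.0
P7: 4·523 + 3·1.8 = 2097.4
P8: 4·712 + 3·23.2 = 2917.6
P9: 4·721 + 3·33.5 = 2984.5
Lowest: P3 at 1186.1.

P3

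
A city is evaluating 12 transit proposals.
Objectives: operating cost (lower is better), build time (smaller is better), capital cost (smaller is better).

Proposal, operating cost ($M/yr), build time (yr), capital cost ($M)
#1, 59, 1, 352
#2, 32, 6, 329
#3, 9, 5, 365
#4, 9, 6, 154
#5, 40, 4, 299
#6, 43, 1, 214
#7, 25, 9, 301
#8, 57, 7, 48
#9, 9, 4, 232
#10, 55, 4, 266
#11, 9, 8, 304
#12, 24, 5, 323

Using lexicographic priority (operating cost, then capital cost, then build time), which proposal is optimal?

#4

First minimize operating cost: best is 9, kept {#3, #4, #9, #11}.
Then minimize capital cost: best is 154, kept {#4}.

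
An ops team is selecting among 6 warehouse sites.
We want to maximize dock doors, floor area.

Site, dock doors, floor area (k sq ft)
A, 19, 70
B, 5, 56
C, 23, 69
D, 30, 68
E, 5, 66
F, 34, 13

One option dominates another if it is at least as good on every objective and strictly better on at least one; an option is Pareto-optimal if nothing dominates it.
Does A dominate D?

No

A vs D: A is worse on dock doors (19 vs 30), so it does not dominate D.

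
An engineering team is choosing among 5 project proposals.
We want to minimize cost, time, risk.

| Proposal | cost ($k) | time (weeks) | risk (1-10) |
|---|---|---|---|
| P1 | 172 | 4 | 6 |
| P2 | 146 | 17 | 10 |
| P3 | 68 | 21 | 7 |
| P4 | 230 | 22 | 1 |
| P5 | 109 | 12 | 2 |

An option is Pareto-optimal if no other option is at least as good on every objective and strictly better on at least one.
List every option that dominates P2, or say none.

P5

P5: cost 109≤146, time 12≤17, risk 2≤10 — dominates P2.
Others (P1, P3, P4) are each worse than P2 on at least one objective.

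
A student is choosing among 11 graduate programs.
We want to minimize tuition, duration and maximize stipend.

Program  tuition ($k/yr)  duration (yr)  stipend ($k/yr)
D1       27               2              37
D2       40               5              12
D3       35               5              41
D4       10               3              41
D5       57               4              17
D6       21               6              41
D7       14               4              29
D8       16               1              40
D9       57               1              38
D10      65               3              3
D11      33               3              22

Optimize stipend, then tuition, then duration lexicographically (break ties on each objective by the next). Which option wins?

D4

First maximize stipend: best is 41, kept {D3, D4, D6}.
Then minimize tuition: best is 10, kept {D4}.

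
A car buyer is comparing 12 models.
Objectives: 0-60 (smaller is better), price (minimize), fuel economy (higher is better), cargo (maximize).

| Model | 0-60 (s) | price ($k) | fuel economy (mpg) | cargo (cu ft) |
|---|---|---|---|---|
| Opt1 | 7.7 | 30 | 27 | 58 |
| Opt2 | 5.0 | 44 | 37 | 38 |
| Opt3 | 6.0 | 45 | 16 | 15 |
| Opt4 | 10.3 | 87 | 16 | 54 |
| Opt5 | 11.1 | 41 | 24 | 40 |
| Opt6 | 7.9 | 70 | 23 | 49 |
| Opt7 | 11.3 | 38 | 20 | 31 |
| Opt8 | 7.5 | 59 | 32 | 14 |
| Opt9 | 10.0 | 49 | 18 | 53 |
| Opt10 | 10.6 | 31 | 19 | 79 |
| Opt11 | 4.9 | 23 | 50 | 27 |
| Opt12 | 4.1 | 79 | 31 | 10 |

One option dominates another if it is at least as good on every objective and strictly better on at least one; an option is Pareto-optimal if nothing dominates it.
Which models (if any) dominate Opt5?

Opt1

Opt1: 0-60 7.7≤11.1, price 30≤41, fuel economy 27≥24, cargo 58≥40 — dominates Opt5.
Others (Opt2, Opt3, Opt4, Opt6, Opt7, Opt8, Opt9, Opt10, Opt11, Opt12) are each worse than Opt5 on at least one objective.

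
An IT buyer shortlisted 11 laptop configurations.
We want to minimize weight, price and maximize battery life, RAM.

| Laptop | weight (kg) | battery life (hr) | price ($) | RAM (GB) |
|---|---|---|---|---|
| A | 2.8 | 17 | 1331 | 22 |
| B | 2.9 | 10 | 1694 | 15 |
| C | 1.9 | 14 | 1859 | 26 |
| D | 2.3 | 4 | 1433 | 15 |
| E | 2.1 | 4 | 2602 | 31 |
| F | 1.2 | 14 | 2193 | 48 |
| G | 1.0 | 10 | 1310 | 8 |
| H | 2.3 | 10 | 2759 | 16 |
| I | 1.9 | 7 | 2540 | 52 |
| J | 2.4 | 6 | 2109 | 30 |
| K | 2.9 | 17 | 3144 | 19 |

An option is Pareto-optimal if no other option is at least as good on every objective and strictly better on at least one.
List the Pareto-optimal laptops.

A: not dominated.
B: dominated by A (weight 2.8≤2.9, battery life 17≥10, price 1331≤1694, RAM 22≥15).
C: not dominated.
D: not dominated.
E: dominated by F (weight 1.2≤2.1, battery life 14≥4, price 2193≤2602, RAM 48≥31).
F: not dominated.
G: not dominated (best weight).
H: dominated by C (weight 1.9≤2.3, battery life 14≥10, price 1859≤2759, RAM 26≥16).
I: not dominated (best RAM).
J: not dominated.
K: dominated by A (weight 2.8≤2.9, battery life 17≥17, price 1331≤3144, RAM 22≥19).

A, C, D, F, G, I, J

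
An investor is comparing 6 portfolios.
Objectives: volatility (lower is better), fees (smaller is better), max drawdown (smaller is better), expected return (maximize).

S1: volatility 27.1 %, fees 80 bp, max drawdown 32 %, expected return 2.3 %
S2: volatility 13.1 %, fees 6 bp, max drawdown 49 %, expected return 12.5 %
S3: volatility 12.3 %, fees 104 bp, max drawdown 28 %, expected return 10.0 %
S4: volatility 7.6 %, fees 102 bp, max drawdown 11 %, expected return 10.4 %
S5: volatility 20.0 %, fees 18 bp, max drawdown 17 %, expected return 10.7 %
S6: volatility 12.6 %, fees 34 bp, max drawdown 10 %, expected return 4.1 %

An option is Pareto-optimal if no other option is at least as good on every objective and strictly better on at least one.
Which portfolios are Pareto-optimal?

S2, S4, S5, S6

S1: dominated by S5 (volatility 20.0≤27.1, fees 18≤80, max drawdown 17≤32, expected return 10.7≥2.3).
S2: not dominated (best fees).
S3: dominated by S4 (volatility 7.6≤12.3, fees 102≤104, max drawdown 11≤28, expected return 10.4≥10.0).
S4: not dominated (best volatility).
S5: not dominated.
S6: not dominated (best max drawdown).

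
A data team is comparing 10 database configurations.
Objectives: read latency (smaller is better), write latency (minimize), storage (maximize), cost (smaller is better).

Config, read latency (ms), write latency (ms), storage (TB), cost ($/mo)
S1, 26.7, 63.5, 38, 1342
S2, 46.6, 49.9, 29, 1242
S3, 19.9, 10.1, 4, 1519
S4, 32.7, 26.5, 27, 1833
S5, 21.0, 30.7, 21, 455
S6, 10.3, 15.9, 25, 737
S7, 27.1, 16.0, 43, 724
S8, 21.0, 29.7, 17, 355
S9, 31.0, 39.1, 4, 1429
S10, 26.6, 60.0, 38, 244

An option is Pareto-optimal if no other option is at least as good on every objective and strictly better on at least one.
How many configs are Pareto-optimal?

S1: dominated by S10 (read latency 26.6≤26.7, write latency 60.0≤63.5, storage 38≥38, cost 244≤1342).
S2: dominated by S7 (read latency 27.1≤46.6, write latency 16.0≤49.9, storage 43≥29, cost 724≤1242).
S3: not dominated (best write latency).
S4: dominated by S7 (read latency 27.1≤32.7, write latency 16.0≤26.5, storage 43≥27, cost 724≤1833).
S5: not dominated.
S6: not dominated (best read latency).
S7: not dominated (best storage).
S8: not dominated.
S9: dominated by S5 (read latency 21.0≤31.0, write latency 30.7≤39.1, storage 21≥4, cost 455≤1429).
S10: not dominated (best cost).
Pareto-optimal: S3, S5, S6, S7, S8, S10 → 6.

6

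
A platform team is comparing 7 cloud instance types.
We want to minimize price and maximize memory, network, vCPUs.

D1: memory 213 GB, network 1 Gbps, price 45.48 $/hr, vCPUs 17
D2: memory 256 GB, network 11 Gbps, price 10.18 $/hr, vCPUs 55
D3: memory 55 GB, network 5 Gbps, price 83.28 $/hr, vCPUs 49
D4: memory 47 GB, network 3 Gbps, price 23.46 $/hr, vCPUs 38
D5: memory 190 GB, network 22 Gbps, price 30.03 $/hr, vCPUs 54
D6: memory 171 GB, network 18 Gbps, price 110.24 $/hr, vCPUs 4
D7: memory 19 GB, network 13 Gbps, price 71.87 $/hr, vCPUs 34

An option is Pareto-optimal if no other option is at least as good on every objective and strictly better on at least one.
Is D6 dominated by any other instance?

Yes

D5 vs D6: memory 190≥171, network 22≥18, price 30.03≤110.24, vCPUs 54≥4 — D5 is at least as good on every objective and strictly better on at least one, so D5 dominates D6.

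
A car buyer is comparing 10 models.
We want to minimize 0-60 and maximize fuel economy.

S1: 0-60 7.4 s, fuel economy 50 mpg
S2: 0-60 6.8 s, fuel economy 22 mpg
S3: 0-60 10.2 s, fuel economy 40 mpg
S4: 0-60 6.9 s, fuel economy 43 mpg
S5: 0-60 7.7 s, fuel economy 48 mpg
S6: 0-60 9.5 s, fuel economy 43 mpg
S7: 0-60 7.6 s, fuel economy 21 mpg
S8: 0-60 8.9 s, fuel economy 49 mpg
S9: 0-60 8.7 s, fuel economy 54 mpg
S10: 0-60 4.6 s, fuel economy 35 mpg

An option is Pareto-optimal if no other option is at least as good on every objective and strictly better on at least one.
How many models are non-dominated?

4

S1: not dominated.
S2: dominated by S10 (0-60 4.6≤6.8, fuel economy 35≥22).
S3: dominated by S1 (0-60 7.4≤10.2, fuel economy 50≥40).
S4: not dominated.
S5: dominated by S1 (0-60 7.4≤7.7, fuel economy 50≥48).
S6: dominated by S1 (0-60 7.4≤9.5, fuel economy 50≥43).
S7: dominated by S1 (0-60 7.4≤7.6, fuel economy 50≥21).
S8: dominated by S1 (0-60 7.4≤8.9, fuel economy 50≥49).
S9: not dominated (best fuel economy).
S10: not dominated (best 0-60).
Pareto-optimal: S1, S4, S9, S10 → 4.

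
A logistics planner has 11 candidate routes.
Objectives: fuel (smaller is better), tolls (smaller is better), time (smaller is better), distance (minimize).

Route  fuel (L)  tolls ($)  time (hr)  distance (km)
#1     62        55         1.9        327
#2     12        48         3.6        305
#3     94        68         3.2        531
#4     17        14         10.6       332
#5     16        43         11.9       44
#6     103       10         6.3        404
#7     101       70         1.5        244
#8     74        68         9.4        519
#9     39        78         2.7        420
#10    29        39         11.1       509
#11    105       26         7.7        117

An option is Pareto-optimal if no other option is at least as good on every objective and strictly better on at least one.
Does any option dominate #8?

Yes

#1 vs #8: fuel 62≤74, tolls 55≤68, time 1.9≤9.4, distance 327≤519 — #1 is at least as good on every objective and strictly better on at least one, so #1 dominates #8.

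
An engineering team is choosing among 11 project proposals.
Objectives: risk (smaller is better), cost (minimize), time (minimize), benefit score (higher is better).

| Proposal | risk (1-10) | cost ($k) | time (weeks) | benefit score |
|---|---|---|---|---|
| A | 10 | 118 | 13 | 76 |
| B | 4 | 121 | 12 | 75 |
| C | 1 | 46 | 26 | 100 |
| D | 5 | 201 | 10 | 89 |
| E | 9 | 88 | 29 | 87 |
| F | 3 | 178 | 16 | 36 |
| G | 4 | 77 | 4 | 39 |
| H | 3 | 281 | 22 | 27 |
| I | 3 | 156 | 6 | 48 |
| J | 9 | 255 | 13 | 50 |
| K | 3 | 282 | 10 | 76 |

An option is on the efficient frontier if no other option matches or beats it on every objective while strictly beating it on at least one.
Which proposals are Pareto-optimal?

A: not dominated.
B: not dominated.
C: not dominated (best risk).
D: not dominated.
E: dominated by C (risk 1≤9, cost 46≤88, time 26≤29, benefit score 100≥87).
F: dominated by I (risk 3≤3, cost 156≤178, time 6≤16, benefit score 48≥36).
G: not dominated (best time).
H: dominated by F (risk 3≤3, cost 178≤281, time 16≤22, benefit score 36≥27).
I: not dominated.
J: dominated by B (risk 4≤9, cost 121≤255, time 12≤13, benefit score 75≥50).
K: not dominated.

A, B, C, D, G, I, K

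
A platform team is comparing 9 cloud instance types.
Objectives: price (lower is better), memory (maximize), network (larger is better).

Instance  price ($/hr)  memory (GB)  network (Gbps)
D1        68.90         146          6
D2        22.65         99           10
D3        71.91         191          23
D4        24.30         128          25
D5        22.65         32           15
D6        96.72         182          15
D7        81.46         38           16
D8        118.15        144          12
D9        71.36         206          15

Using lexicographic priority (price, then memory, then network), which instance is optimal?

D2

First minimize price: best is 22.65, kept {D2, D5}.
Then maximize memory: best is 99, kept {D2}.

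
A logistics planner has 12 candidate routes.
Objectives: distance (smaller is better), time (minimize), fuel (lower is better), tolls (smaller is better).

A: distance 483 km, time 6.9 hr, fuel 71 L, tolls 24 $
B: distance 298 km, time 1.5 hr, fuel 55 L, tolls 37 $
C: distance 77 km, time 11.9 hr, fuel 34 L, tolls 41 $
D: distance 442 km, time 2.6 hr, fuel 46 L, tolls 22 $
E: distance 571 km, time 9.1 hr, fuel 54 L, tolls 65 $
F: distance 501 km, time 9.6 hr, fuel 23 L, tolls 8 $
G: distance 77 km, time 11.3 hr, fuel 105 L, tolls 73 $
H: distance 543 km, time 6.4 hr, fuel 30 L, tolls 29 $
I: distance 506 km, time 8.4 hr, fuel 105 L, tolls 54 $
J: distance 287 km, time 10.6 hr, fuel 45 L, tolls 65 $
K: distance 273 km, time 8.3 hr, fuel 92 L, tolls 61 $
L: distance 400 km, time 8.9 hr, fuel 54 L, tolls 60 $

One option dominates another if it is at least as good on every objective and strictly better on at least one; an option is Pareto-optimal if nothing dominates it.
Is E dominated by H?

H vs E: distance 543≤571, time 6.4≤9.1, fuel 30≤54, tolls 29≤65 — H is at least as good on every objective with at least one strict improvement.

Yes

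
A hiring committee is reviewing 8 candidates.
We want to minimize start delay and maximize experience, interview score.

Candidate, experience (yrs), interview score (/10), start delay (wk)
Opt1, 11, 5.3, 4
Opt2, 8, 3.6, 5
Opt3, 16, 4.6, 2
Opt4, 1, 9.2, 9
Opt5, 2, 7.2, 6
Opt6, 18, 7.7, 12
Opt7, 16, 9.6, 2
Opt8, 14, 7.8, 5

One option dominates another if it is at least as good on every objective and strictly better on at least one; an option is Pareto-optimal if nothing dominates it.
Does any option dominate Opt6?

Opt1: worse on experience (11 vs 18).
Opt2: worse on experience (8 vs 18).
Opt3: worse on experience (16 vs 18).
Opt4: worse on experience (1 vs 18).
Opt5: worse on experience (2 vs 18).
Opt7: worse on experience (16 vs 18).
Opt8: worse on experience (14 vs 18).
No option is at least as good as Opt6 on every objective and strictly better on one.

No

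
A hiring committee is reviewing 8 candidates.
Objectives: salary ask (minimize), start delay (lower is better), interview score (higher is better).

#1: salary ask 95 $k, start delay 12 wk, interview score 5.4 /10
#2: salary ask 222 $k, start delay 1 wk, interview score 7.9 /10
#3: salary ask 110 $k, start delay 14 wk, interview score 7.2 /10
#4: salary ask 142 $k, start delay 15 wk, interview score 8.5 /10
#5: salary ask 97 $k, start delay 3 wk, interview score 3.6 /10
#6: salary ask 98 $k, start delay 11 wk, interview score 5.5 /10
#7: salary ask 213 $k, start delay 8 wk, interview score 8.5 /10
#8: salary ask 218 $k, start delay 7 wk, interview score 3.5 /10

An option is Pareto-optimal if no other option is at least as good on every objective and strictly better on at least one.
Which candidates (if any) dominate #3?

#1: worse on interview score (5.4 vs 7.2).
#2: worse on salary ask (222 vs 110).
#4: worse on salary ask (142 vs 110).
#5: worse on interview score (3.6 vs 7.2).
#6: worse on interview score (5.5 vs 7.2).
#7: worse on salary ask (213 vs 110).
#8: worse on salary ask (218 vs 110).
No option dominates #3.

none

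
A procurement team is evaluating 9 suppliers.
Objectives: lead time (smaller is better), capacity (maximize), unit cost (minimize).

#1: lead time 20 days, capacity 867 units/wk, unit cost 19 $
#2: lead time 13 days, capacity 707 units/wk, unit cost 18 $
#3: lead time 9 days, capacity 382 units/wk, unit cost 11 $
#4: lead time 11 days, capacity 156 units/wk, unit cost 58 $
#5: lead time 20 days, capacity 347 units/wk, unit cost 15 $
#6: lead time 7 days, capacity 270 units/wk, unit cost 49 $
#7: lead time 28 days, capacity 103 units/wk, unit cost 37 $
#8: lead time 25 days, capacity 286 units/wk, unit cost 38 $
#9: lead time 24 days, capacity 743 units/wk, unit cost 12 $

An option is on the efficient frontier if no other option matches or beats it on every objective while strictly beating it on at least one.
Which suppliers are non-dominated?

#1, #2, #3, #6, #9

#1: not dominated (best capacity).
#2: not dominated.
#3: not dominated (best unit cost).
#4: dominated by #3 (lead time 9≤11, capacity 382≥156, unit cost 11≤58).
#5: dominated by #3 (lead time 9≤20, capacity 382≥347, unit cost 11≤15).
#6: not dominated (best lead time).
#7: dominated by #1 (lead time 20≤28, capacity 867≥103, unit cost 19≤37).
#8: dominated by #1 (lead time 20≤25, capacity 867≥286, unit cost 19≤38).
#9: not dominated.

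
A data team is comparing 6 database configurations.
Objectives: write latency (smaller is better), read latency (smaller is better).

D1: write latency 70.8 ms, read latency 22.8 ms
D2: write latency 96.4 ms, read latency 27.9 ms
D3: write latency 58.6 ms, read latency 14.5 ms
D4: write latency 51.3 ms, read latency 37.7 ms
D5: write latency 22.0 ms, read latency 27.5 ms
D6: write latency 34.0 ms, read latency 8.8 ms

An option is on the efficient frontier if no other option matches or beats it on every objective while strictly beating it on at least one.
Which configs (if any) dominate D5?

D1: worse on write latency (70.8 vs 22.0).
D2: worse on write latency (96.4 vs 22.0).
D3: worse on write latency (58.6 vs 22.0).
D4: worse on write latency (51.3 vs 22.0).
D6: worse on write latency (34.0 vs 22.0).
No option dominates D5.

none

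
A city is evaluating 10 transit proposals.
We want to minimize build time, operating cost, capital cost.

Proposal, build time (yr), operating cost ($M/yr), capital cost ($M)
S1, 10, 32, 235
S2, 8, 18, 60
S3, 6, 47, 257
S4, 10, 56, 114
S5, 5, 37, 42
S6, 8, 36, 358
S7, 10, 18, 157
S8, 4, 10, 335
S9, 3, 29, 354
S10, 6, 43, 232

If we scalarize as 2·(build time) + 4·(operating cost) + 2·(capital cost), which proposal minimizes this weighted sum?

S2

S1: 2·10 + 4·32 + 2·235 = 618
S2: 2·8 + 4·18 + 2·60 = 208
S3: 2·6 + 4·47 + 2·257 = 714
S4: 2·10 + 4·56 + 2·114 = 472
S5: 2·5 + 4·37 + 2·42 = 242
S6: 2·8 + 4·36 + 2·358 = 876
S7: 2·10 + 4·18 + 2·157 = 406
S8: 2·4 + 4·10 + 2·335 = 718
S9: 2·3 + 4·29 + 2·354 = 830
S10: 2·6 + 4·43 + 2·232 = 648
Lowest: S2 at 208.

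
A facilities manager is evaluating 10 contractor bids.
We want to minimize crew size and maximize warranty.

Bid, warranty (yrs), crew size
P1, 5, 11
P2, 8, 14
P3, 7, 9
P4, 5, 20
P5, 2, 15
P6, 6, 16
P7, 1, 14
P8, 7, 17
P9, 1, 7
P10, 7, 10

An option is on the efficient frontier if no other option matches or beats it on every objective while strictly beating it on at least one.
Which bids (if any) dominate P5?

P1: warranty 5≥2, crew size 11≤15 — dominates P5.
P2: warranty 8≥2, crew size 14≤15 — dominates P5.
P3: warranty 7≥2, crew size 9≤15 — dominates P5.
P10: warranty 7≥2, crew size 10≤15 — dominates P5.
Others (P4, P6, P7, P8, P9) are each worse than P5 on at least one objective.

P1, P2, P3, P10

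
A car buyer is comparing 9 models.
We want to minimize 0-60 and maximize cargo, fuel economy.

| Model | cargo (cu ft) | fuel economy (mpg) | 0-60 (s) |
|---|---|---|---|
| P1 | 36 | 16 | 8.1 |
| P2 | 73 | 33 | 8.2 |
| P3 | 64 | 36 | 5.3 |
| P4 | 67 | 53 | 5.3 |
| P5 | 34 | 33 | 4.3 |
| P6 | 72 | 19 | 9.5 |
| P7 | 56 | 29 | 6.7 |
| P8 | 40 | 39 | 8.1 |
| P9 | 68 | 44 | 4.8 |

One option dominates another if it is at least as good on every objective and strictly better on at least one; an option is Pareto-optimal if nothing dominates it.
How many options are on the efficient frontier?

P1: dominated by P3 (cargo 64≥36, fuel economy 36≥16, 0-60 5.3≤8.1).
P2: not dominated (best cargo).
P3: dominated by P4 (cargo 67≥64, fuel economy 53≥36, 0-60 5.3≤5.3).
P4: not dominated (best fuel economy).
P5: not dominated (best 0-60).
P6: dominated by P2 (cargo 73≥72, fuel economy 33≥19, 0-60 8.2≤9.5).
P7: dominated by P3 (cargo 64≥56, fuel economy 36≥29, 0-60 5.3≤6.7).
P8: dominated by P4 (cargo 67≥40, fuel economy 53≥39, 0-60 5.3≤8.1).
P9: not dominated.
Pareto-optimal: P2, P4, P5, P9 → 4.

4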